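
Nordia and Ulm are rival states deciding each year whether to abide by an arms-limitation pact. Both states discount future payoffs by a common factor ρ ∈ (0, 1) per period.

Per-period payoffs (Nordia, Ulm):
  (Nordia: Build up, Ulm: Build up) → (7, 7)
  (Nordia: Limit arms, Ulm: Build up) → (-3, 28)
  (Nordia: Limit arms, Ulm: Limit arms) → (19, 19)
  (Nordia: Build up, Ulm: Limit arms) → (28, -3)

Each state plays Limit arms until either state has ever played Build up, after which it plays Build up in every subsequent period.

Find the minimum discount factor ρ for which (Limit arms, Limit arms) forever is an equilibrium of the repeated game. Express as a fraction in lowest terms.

Under grim trigger the critical discount factor is (T−C)/(T−P) with T = 28, C = 19, P = 7.
ρ* = (28−19)/(28−7) = 9/21 = 3/7.

3/7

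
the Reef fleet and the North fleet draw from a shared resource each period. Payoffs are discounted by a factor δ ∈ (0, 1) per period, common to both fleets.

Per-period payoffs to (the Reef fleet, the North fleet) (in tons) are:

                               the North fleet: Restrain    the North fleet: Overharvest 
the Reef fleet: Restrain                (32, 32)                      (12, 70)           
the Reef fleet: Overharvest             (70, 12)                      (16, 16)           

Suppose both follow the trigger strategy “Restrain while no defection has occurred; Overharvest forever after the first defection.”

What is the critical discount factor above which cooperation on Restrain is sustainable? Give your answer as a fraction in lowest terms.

19/27

Under grim trigger the critical discount factor is (T−C)/(T−P) with T = 70, C = 32, P = 16.
δ* = (70−32)/(70−16) = 38/54 = 19/27.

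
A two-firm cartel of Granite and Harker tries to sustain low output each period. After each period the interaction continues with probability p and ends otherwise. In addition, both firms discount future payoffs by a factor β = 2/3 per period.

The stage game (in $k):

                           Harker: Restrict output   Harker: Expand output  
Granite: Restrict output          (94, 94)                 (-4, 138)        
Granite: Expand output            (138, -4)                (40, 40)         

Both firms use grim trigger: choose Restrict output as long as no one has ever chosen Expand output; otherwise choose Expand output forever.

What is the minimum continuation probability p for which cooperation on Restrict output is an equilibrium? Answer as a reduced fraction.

With continuation probability p and discount β, the effective per-period discount factor is βp.
Grim-trigger IC: βp ≥ (138−94)/(138−40) = 22/49.
So p ≥ (22/49)/(2/3) = 33/49.

33/49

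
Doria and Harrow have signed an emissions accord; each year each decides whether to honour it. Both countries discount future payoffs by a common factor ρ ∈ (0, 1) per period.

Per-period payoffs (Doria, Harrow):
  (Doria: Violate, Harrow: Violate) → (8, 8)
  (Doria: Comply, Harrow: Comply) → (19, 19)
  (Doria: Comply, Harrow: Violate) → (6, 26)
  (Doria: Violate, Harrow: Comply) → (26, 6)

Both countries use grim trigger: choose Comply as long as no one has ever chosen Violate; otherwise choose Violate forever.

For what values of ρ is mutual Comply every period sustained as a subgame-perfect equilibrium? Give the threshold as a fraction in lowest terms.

One-period gain from deviating is 26 − 19 = 7. The loss is 19 − 8 = 11 in every subsequent period, with present value 11·ρ/(1−ρ).
Deviation is unprofitable when 11·ρ/(1−ρ) ≥ 7, i.e. ρ/(1−ρ) ≥ 7/11.
Equivalently ρ ≥ 7/(7+11) = 7/18.

7/18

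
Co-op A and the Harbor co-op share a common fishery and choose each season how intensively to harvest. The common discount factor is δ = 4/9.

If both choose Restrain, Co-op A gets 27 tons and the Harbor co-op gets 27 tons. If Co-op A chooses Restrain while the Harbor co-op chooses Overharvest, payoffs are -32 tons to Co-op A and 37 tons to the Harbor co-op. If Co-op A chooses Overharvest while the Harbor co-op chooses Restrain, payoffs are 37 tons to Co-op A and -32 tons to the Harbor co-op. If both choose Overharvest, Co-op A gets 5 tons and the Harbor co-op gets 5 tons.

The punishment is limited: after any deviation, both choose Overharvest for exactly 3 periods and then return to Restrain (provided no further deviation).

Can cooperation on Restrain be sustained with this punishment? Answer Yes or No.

A one-shot deviation gives 37 now, then 5 for 3 periods, then back to 27.
Gain from deviating: (37−27) today; loss: (27−5) in each of the next 3 periods.
No-deviation condition: (27−5)(δ+…+δ^3) ≥ 37−27, i.e. δ+…+δ^3 ≥ 5/11.
At δ = 4/9: δ+…+δ^3 = 0.7298 ≥ 0.4545.
So cooperation is sustainable.

Yes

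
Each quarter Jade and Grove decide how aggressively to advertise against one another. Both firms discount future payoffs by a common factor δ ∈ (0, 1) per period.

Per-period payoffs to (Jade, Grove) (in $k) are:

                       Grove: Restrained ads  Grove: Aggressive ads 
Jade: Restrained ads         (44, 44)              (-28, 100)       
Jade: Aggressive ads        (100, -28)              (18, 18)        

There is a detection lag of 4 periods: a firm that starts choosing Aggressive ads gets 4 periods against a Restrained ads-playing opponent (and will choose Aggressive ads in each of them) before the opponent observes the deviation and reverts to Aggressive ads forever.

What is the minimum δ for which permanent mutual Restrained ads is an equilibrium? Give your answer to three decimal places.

0.909

Deviating for the 4 undetected periods gains 100−44 = 56 per period over cooperation, then loses 44−18 = 26 per period forever once punishment starts.
Gain: 56(1 + δ + … + δ^3); loss: 26·δ^4/(1−δ).
No profitable deviation ⇔ 56(1−δ^4) ≤ 26·δ^4, i.e. δ^4 ≥ 56/(56+26) = 28/41.
Hence δ ≥ (28/41)^(1/4) ≈ 0.909.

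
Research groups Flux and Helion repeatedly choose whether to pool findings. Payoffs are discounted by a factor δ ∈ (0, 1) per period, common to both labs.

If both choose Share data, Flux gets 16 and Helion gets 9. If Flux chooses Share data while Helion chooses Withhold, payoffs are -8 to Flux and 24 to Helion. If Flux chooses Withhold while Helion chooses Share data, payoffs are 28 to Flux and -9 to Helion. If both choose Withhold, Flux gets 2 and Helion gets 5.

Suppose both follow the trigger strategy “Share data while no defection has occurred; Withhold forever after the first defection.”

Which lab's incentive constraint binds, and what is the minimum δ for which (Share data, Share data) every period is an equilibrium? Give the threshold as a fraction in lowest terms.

Helion; δ ≥ 15/19

Flux: cooperation gives 16 each period; deviation gives 28 once then 2 forever.
  16/(1−δ) ≥ 28 + 2δ/(1−δ) ⇒ δ ≥ 12/26 = 6/13.
Helion: cooperation gives 9 each period; deviation gives 24 once then 5 forever.
  δ ≥ 15/19.
Both must hold, so the binding constraint is Helion's: δ ≥ 15/19.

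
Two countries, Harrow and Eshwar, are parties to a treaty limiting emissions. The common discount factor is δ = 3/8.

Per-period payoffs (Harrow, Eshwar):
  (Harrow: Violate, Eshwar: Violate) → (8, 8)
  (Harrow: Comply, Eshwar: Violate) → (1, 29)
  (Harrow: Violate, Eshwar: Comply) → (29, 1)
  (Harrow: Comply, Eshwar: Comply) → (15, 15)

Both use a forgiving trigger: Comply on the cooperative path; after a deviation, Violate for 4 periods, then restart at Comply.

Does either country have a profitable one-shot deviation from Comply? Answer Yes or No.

Yes

A one-shot deviation gives 29 now, then 8 for 4 periods, then back to 15.
Gain from deviating: (29−15) today; loss: (15−8) in each of the next 4 periods.
No-deviation condition: (15−8)(δ+…+δ^4) ≥ 29−15, i.e. δ+…+δ^4 ≥ 2.
At δ = 3/8: δ+…+δ^4 = 0.5881 < 2.0000.
So cooperation is not sustainable.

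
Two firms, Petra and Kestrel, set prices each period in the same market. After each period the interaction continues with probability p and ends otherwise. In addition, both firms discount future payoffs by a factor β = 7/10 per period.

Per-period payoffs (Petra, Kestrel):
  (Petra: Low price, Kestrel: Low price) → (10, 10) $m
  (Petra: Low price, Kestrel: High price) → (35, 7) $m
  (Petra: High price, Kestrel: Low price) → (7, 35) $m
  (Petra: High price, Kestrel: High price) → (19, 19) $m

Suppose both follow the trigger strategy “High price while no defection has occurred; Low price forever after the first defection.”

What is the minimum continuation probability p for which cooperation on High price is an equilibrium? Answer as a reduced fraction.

32/35

With continuation probability p and discount β, the effective per-period discount factor is βp.
Grim-trigger IC: βp ≥ (35−19)/(35−10) = 16/25.
So p ≥ (16/25)/(7/10) = 32/35.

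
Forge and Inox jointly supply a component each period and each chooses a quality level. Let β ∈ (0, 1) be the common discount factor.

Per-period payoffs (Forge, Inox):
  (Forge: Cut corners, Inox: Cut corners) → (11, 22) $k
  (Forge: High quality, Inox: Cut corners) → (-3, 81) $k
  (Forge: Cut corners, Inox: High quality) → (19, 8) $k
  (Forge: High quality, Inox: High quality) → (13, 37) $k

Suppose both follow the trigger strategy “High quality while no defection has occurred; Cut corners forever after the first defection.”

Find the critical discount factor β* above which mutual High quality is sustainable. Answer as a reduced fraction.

Forge: cooperation gives 13 each period; deviation gives 19 once then 11 forever.
  13/(1−β) ≥ 19 + 11β/(1−β) ⇒ β ≥ 6/8 = 3/4.
Inox: cooperation gives 37 each period; deviation gives 81 once then 22 forever.
  β ≥ 44/59.
Both must hold, so the binding constraint is Forge's: β ≥ 3/4.

3/4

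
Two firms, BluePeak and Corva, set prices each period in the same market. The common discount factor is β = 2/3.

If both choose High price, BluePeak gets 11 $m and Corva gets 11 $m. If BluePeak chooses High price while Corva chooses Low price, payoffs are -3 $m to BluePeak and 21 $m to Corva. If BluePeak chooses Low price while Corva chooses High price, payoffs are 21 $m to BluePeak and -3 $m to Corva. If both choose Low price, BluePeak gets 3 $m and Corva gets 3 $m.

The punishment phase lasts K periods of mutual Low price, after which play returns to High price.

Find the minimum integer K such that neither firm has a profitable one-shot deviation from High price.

3

IC: β(1−β^K)/(1−β) ≥ (21−11)/(11−3) = 5/4.
With β = 2/3: need 1 − β^K ≥ 5/4·(1−2/3)/(2/3), i.e. β^K ≤ 0.3750.
Since (2/3)^2 = 0.4444 and (2/3)^3 = 0.2963, the smallest such K is 3.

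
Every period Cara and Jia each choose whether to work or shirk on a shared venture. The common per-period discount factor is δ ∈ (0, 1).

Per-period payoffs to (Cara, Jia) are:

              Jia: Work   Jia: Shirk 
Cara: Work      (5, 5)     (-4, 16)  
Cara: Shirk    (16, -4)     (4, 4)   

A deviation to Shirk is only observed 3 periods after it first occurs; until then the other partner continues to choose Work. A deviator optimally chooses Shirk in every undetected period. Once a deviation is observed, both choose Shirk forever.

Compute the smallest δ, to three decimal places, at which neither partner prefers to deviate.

The best deviation is to choose Shirk for all 3 undetected periods, earning 16 each, then 4 forever once detected.
Deviation value: 16(1−δ^3)/(1−δ) + 4δ^3/(1−δ); cooperation value: 5/(1−δ).
IC: 5 ≥ 16(1−δ^3) + 4δ^3 = 16 − 12δ^3.
So δ^3 ≥ 11/12, giving δ ≥ (11/12)^(1/3) ≈ 0.971.

0.971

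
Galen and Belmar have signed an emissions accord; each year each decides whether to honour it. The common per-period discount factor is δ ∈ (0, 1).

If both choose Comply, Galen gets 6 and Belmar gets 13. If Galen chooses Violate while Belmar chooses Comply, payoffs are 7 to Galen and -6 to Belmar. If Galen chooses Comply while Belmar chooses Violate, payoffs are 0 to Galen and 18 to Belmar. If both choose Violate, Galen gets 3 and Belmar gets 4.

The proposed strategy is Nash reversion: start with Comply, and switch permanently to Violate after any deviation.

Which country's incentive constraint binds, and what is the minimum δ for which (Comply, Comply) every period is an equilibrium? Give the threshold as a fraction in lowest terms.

Belmar; δ ≥ 5/14

Galen's threshold: (7−6)/(7−3) = 1/4.
Belmar's threshold: (18−13)/(18−4) = 5/14.
1/4 < 5/14, so Belmar binds and δ* = 5/14.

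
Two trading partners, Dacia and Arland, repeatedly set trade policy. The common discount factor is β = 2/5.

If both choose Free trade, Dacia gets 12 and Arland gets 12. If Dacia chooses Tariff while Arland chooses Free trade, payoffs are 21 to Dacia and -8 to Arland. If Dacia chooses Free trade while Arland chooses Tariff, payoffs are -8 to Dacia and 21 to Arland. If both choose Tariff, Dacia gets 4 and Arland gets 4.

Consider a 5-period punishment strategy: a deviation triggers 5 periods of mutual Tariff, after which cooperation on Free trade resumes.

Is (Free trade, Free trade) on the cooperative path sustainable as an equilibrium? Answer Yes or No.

A one-shot deviation gives 21 now, then 4 for 5 periods, then back to 12.
Gain from deviating: (21−12) today; loss: (12−4) in each of the next 5 periods.
No-deviation condition: (12−4)(β+…+β^5) ≥ 21−12, i.e. β+…+β^5 ≥ 9/8.
At β = 2/5: β+…+β^5 = 0.6598 < 1.1250.
So cooperation is not sustainable.

No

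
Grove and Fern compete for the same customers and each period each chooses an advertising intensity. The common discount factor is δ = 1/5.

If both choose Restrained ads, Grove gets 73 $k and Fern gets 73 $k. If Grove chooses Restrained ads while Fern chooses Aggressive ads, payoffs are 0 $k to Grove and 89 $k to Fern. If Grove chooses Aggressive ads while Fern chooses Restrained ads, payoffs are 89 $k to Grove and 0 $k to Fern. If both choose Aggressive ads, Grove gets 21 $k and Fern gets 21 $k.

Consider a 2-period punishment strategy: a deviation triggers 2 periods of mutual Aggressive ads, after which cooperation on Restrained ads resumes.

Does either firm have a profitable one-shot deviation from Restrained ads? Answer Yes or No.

Yes

A one-shot deviation gives 89 now, then 21 for 2 periods, then back to 73.
Gain from deviating: (89−73) today; loss: (73−21) in each of the next 2 periods.
No-deviation condition: (73−21)(δ+…+δ^2) ≥ 89−73, i.e. δ+…+δ^2 ≥ 4/13.
At δ = 1/5: δ+…+δ^2 = 0.2400 < 0.3077.
So cooperation is not sustainable.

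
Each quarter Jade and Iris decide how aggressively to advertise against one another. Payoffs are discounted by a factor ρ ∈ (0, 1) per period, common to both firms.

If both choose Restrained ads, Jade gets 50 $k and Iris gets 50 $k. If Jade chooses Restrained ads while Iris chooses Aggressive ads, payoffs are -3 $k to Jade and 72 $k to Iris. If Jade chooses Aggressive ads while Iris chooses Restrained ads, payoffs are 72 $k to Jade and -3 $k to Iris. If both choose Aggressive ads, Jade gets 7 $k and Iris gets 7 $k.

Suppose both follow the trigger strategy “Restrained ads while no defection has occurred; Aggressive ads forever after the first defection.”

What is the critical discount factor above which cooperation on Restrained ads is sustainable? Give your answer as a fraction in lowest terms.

Cooperation forever yields 50 each period: 50/(1−ρ).
Deviating yields 72 once, then 7 forever: 72 + 7ρ/(1−ρ).
No profitable deviation requires 50/(1−ρ) ≥ 72 + 7ρ/(1−ρ).
Multiplying by (1−ρ): 50 ≥ 72(1−ρ) + 7ρ = 72 − 65ρ.
So 65ρ ≥ 22, i.e. ρ ≥ 22/65.

22/65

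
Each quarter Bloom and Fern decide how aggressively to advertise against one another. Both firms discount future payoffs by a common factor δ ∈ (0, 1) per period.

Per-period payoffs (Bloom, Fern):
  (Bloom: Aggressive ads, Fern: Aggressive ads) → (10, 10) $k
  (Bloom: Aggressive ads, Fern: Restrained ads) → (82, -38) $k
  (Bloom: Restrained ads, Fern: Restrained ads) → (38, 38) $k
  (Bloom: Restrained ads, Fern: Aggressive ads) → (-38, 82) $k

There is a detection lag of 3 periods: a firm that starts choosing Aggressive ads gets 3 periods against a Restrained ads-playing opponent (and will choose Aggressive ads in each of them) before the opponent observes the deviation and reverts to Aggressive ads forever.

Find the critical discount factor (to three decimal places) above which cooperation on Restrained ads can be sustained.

The best deviation is to choose Aggressive ads for all 3 undetected periods, earning 82 each, then 10 forever once detected.
Deviation value: 82(1−δ^3)/(1−δ) + 10δ^3/(1−δ); cooperation value: 38/(1−δ).
IC: 38 ≥ 82(1−δ^3) + 10δ^3 = 82 − 72δ^3.
So δ^3 ≥ 44/72 = 11/18, giving δ ≥ (11/18)^(1/3) ≈ 0.849.

0.849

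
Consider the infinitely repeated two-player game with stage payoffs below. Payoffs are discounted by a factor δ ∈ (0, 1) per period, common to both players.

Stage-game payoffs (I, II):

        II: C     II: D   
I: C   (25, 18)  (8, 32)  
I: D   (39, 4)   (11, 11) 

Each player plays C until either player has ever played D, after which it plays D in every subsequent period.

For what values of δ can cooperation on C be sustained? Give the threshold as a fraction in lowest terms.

2/3

For I: deviation gain 39−25 = 14, per-period punishment loss 25−11 = 14. IC gives δ ≥ 14/28 = 1/2.
For II: gain 14, loss 7 per period, so δ ≥ 14/21 = 2/3.
The tighter constraint is II's, so cooperation needs δ ≥ 2/3.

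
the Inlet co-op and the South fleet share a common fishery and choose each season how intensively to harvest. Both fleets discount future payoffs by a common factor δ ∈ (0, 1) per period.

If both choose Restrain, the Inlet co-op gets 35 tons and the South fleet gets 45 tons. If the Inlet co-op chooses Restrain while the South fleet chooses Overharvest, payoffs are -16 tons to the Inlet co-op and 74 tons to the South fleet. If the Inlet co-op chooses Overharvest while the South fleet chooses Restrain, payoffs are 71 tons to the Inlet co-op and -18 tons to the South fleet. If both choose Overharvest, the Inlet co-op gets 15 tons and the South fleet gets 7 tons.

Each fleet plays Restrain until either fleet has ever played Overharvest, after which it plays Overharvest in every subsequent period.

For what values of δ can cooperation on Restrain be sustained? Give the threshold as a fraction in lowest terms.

9/14

the Inlet co-op: cooperation gives 35 each period; deviation gives 71 once then 15 forever.
  35/(1−δ) ≥ 71 + 15δ/(1−δ) ⇒ δ ≥ 36/56 = 9/14.
the South fleet: cooperation gives 45 each period; deviation gives 74 once then 7 forever.
  δ ≥ 29/67.
Both must hold, so the binding constraint is the Inlet co-op's: δ ≥ 9/14.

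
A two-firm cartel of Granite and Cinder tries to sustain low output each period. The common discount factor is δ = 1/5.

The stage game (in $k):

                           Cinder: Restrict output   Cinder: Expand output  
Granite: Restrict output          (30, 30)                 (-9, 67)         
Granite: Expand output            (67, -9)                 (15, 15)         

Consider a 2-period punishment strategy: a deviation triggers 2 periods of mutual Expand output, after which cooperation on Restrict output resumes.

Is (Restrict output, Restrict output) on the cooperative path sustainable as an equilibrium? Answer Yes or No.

A one-shot deviation gives 67 now, then 15 for 2 periods, then back to 30.
Gain from deviating: (67−30) today; loss: (30−15) in each of the next 2 periods.
No-deviation condition: (30−15)(δ+…+δ^2) ≥ 67−30, i.e. δ+…+δ^2 ≥ 37/15.
At δ = 1/5: δ+…+δ^2 = 0.2400 < 2.4667.
So cooperation is not sustainable.

No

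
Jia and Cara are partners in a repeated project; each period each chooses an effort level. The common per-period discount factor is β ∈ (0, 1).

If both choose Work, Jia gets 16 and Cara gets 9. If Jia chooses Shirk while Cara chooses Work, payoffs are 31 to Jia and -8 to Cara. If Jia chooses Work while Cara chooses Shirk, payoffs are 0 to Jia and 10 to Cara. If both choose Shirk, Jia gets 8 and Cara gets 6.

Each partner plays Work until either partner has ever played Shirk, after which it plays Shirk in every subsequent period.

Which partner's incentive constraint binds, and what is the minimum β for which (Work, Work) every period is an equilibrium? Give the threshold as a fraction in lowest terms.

Jia's threshold: (31−16)/(31−8) = 15/23.
Cara's threshold: (10−9)/(10−6) = 1/4.
15/23 > 1/4, so Jia binds and β* = 15/23.

Jia; β ≥ 15/23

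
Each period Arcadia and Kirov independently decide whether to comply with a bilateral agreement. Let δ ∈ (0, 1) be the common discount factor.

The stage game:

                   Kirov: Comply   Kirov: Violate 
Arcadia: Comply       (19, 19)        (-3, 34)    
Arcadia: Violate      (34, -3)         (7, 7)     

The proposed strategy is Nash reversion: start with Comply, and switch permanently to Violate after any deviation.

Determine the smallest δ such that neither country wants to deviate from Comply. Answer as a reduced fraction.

One-period gain from deviating is 34 − 19 = 15. The loss is 19 − 7 = 12 in every subsequent period, with present value 12·δ/(1−δ).
Deviation is unprofitable when 12·δ/(1−δ) ≥ 15, i.e. δ/(1−δ) ≥ 5/4.
Equivalently δ ≥ 15/(15+12) = 5/9.

5/9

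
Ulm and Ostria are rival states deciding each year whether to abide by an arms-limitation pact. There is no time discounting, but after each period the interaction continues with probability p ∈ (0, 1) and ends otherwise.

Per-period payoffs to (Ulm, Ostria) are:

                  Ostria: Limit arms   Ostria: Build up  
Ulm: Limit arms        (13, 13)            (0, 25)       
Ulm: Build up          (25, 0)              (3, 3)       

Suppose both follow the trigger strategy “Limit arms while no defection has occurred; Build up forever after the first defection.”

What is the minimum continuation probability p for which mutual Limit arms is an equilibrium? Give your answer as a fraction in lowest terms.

Expected cooperation value is 13 + p·13 + p²·13 + … = 13/(1−p); deviation gives 25 + p·3/(1−p).
13 ≥ 25(1−p) + 3p ⇒ 22p ≥ 12 ⇒ p ≥ 12/22 = 6/11.

6/11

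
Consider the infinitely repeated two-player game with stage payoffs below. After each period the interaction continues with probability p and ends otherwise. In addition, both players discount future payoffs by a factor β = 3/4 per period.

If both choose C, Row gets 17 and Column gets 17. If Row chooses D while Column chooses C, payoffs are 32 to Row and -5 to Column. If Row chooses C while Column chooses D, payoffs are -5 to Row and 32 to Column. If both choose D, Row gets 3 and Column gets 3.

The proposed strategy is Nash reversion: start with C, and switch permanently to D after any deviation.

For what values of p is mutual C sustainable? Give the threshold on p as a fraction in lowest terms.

20/29

With continuation probability p and discount β, the effective per-period discount factor is βp.
Grim-trigger IC: βp ≥ (32−17)/(32−3) = 15/29.
So p ≥ (15/29)/(3/4) = 20/29.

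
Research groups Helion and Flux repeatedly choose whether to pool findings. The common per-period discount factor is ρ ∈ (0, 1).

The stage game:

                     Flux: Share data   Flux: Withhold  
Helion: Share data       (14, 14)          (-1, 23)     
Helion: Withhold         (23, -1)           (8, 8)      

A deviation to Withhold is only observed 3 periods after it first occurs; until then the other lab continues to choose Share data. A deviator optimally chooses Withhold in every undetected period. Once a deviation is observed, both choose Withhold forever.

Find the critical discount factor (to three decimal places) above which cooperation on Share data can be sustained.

0.843

The best deviation is to choose Withhold for all 3 undetected periods, earning 23 each, then 8 forever once detected.
Deviation value: 23(1−ρ^3)/(1−ρ) + 8ρ^3/(1−ρ); cooperation value: 14/(1−ρ).
IC: 14 ≥ 23(1−ρ^3) + 8ρ^3 = 23 − 15ρ^3.
So ρ^3 ≥ 9/15 = 3/5, giving ρ ≥ (3/5)^(1/3) ≈ 0.843.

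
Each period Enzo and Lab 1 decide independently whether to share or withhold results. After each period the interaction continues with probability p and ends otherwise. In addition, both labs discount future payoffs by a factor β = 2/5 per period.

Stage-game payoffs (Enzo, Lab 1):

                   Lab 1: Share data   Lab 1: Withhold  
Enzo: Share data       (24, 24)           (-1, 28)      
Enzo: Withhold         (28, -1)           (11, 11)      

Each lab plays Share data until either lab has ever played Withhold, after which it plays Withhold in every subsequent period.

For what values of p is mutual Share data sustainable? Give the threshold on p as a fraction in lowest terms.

10/17

With continuation probability p and discount β, the effective per-period discount factor is βp.
Grim-trigger IC: βp ≥ (28−24)/(28−11) = 4/17.
So p ≥ (4/17)/(2/5) = 10/17.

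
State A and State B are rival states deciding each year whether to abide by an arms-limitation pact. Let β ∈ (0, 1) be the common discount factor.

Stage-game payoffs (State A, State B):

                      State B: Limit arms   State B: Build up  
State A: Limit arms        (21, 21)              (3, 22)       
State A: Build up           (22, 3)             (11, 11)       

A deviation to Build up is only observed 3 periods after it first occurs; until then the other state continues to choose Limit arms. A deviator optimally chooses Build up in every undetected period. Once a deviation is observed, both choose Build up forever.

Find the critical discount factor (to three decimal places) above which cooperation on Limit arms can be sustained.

0.450

A deviator earns 22 for 3 periods, then 11 forever; cooperating earns 21 forever. Multiplying the IC by (1−β):
21 ≥ 22(1−β^3) + 11β^3, so 11·β^3 ≥ 1 and β^3 ≥ 1/11.
β ≥ (1/11)^(1/3) ≈ 0.450.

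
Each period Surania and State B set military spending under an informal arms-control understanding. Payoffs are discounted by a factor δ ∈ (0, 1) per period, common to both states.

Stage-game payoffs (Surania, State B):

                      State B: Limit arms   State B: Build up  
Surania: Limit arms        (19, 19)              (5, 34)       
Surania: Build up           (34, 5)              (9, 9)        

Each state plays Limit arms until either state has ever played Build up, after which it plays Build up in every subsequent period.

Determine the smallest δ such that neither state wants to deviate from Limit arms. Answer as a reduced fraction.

3/5

One-period gain from deviating is 34 − 19 = 15. The loss is 19 − 9 = 10 in every subsequent period, with present value 10·δ/(1−δ).
Deviation is unprofitable when 10·δ/(1−δ) ≥ 15, i.e. δ/(1−δ) ≥ 3/2.
Equivalently δ ≥ 15/(15+10) = 3/5.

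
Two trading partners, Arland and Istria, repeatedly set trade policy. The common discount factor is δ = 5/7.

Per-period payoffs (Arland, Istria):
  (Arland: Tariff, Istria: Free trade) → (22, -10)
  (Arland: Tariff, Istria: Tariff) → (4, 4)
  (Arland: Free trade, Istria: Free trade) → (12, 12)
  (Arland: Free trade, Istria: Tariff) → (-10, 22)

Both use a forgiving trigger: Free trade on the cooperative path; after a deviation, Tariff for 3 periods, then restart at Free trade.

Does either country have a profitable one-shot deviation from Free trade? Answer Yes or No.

No

IC: δ+…+δ^3 ≥ (22−12)/(12−4) = 5/4.
At δ = 5/7: partial sum = 1.5889 ≥ 1.2500. Cooperation sustainable.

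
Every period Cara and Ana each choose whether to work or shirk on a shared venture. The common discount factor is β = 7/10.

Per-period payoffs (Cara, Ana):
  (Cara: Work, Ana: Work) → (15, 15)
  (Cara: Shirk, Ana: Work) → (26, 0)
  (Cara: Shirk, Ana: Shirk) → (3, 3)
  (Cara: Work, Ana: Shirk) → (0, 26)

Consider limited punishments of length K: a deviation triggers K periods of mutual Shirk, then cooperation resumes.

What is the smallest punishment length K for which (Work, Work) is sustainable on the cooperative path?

No profitable deviation requires (15−3)(β+…+β^K) ≥ 26−15, i.e. β+…+β^K ≥ 11/12 ≈ 0.9167.
With β = 7/10, the partial sums are K=1: 0.7000, K=2: 1.1900.
K = 2 is the first length at which the sum reaches 0.9167.

2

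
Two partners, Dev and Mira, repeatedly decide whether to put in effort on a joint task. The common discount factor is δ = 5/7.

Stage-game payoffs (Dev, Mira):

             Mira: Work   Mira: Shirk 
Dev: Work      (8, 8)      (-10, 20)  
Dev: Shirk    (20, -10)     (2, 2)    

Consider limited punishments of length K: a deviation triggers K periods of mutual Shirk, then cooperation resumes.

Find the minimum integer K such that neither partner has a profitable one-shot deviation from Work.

No profitable deviation requires (8−2)(δ+…+δ^K) ≥ 20−8, i.e. δ+…+δ^K ≥ 2 ≈ 2.0000.
With δ = 5/7, the partial sums are K=1: 0.7143, K=2: 1.2245, K=3: 1.5889, K=4: 1.8492, K=5: 2.0352.
K = 5 is the first length at which the sum reaches 2.0000.

5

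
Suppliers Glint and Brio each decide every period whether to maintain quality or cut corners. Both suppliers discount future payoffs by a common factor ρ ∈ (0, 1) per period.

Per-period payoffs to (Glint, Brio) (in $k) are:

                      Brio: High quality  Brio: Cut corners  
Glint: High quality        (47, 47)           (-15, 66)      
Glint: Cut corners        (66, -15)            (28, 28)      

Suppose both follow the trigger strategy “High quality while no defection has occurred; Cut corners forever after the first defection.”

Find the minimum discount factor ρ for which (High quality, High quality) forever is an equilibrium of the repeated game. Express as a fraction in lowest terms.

47/(1−ρ) ≥ 66 + 28ρ/(1−ρ)
47 ≥ 66 − 38ρ
ρ ≥ 19/38 = 1/2.

1/2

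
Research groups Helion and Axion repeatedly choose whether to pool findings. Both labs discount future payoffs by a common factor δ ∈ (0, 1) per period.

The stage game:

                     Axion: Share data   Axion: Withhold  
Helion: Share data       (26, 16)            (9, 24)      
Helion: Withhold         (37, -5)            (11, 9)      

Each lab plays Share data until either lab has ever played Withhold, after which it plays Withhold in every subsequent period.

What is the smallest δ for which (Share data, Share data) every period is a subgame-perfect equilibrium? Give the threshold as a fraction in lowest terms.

Helion's threshold: (37−26)/(37−11) = 11/26.
Axion's threshold: (24−16)/(24−9) = 8/15.
11/26 < 8/15, so Axion binds and δ* = 8/15.

8/15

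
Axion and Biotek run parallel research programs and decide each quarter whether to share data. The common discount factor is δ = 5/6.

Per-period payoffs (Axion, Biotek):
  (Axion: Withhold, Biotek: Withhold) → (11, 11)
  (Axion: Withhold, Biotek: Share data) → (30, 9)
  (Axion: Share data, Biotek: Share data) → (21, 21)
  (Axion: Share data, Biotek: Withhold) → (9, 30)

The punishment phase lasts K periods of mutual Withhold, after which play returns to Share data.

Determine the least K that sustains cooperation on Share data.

2

IC: δ(1−δ^K)/(1−δ) ≥ (30−21)/(21−11) = 9/10.
With δ = 5/6: need 1 − δ^K ≥ 9/10·(1−5/6)/(5/6), i.e. δ^K ≤ 0.8200.
Since (5/6)^1 = 0.8333 and (5/6)^2 = 0.6944, the smallest such K is 2.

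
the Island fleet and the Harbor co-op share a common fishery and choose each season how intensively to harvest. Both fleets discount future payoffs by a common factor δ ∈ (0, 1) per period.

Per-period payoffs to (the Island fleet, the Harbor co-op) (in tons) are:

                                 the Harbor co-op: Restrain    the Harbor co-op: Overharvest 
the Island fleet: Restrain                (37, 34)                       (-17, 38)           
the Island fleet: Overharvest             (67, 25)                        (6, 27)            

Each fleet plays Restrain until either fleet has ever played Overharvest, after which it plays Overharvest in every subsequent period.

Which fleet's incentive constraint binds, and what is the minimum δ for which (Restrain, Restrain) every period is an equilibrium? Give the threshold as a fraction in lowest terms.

the Island fleet: cooperation gives 37 each period; deviation gives 67 once then 6 forever.
  37/(1−δ) ≥ 67 + 6δ/(1−δ) ⇒ δ ≥ 30/61.
the Harbor co-op: cooperation gives 34 each period; deviation gives 38 once then 27 forever.
  δ ≥ 4/11.
Both must hold, so the binding constraint is the Island fleet's: δ ≥ 30/61.

the Island fleet; δ ≥ 30/61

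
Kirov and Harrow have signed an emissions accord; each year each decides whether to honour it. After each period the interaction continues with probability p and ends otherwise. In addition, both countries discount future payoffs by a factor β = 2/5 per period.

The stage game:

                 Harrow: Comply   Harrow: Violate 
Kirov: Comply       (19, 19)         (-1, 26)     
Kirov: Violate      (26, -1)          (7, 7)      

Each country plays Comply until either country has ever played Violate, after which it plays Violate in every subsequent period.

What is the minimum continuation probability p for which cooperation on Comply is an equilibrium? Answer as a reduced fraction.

With continuation probability p and discount β, the effective per-period discount factor is βp.
Grim-trigger IC: βp ≥ (26−19)/(26−7) = 7/19.
So p ≥ (7/19)/(2/5) = 35/38.

35/38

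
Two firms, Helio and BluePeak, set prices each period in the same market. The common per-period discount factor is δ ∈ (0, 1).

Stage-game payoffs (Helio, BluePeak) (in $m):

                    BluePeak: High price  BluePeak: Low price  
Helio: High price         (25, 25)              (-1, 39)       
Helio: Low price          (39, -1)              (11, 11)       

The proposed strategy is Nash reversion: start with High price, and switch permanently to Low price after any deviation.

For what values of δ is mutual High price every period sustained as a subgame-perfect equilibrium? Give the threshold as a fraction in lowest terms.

25/(1−δ) ≥ 39 + 11δ/(1−δ)
25 ≥ 39 − 28δ
δ ≥ 14/28 = 1/2.

1/2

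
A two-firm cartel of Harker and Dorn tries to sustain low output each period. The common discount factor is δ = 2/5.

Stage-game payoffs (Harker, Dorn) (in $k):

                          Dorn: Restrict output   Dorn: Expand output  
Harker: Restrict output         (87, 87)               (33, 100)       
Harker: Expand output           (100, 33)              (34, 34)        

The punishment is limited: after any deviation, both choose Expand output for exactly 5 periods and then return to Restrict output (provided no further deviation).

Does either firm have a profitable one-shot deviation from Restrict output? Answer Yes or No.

A one-shot deviation gives 100 now, then 34 for 5 periods, then back to 87.
Gain from deviating: (100−87) today; loss: (87−34) in each of the next 5 periods.
No-deviation condition: (87−34)(δ+…+δ^5) ≥ 100−87, i.e. δ+…+δ^5 ≥ 13/53.
At δ = 2/5: δ+…+δ^5 = 0.6598 ≥ 0.2453.
So cooperation is sustainable.

No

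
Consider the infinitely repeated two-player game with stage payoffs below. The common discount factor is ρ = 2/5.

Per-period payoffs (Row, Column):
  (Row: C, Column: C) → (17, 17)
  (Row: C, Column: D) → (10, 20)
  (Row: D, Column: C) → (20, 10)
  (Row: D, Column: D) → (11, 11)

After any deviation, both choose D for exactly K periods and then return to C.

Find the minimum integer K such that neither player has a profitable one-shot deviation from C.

2

IC: ρ(1−ρ^K)/(1−ρ) ≥ (20−17)/(17−11) = 1/2.
With ρ = 2/5: need 1 − ρ^K ≥ 1/2·(1−2/5)/(2/5), i.e. ρ^K ≤ 0.2500.
Since (2/5)^1 = 0.4000 and (2/5)^2 = 0.1600, the smallest such K is 2.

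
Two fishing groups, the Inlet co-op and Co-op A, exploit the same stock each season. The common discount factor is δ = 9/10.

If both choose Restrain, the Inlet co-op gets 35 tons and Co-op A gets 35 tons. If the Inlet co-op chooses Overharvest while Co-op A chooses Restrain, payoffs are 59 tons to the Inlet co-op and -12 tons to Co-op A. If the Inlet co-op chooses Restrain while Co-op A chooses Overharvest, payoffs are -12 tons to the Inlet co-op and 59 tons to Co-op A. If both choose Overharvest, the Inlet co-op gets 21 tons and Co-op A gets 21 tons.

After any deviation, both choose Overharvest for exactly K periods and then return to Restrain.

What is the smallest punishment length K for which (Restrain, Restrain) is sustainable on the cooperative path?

3

IC: δ(1−δ^K)/(1−δ) ≥ (59−35)/(35−21) = 12/7.
With δ = 9/10: need 1 − δ^K ≥ 12/7·(1−9/10)/(9/10), i.e. δ^K ≤ 0.8095.
Since (9/10)^2 = 0.8100 and (9/10)^3 = 0.7290, the smallest such K is 3.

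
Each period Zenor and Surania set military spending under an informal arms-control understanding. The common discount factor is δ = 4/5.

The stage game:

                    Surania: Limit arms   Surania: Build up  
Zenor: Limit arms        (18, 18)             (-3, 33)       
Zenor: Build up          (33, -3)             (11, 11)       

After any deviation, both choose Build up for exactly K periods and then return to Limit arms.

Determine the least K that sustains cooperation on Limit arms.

4

No profitable deviation requires (18−11)(δ+…+δ^K) ≥ 33−18, i.e. δ+…+δ^K ≥ 15/7 ≈ 2.1429.
With δ = 4/5, the partial sums are K=1: 0.8000, K=2: 1.4400, K=3: 1.9520, K=4: 2.3616.
K = 4 is the first length at which the sum reaches 2.1429.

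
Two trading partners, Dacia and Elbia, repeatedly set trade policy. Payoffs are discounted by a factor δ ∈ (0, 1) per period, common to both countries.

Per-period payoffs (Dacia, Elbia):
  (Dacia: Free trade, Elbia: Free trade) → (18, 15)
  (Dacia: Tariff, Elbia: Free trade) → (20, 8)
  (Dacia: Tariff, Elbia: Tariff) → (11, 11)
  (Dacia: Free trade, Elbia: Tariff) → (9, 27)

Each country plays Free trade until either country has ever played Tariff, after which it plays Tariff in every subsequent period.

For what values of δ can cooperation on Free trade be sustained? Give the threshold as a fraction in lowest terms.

For Dacia: deviation gain 20−18 = 2, per-period punishment loss 18−11 = 7. IC gives δ ≥ 2/9.
For Elbia: gain 12, loss 4 per period, so δ ≥ 12/16 = 3/4.
The tighter constraint is Elbia's, so cooperation needs δ ≥ 3/4.

3/4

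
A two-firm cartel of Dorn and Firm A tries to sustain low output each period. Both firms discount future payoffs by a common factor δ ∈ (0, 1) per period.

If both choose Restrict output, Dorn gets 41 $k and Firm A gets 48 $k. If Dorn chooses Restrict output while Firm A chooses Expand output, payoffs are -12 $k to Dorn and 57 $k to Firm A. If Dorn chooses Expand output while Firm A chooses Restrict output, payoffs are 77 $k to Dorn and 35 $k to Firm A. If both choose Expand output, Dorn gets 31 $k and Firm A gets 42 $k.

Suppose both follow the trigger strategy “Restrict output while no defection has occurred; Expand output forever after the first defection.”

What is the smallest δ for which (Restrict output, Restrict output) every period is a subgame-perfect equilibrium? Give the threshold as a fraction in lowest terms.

18/23

Dorn's threshold: (77−41)/(77−31) = 18/23.
Firm A's threshold: (57−48)/(57−42) = 3/5.
18/23 > 3/5, so Dorn binds and δ* = 18/23.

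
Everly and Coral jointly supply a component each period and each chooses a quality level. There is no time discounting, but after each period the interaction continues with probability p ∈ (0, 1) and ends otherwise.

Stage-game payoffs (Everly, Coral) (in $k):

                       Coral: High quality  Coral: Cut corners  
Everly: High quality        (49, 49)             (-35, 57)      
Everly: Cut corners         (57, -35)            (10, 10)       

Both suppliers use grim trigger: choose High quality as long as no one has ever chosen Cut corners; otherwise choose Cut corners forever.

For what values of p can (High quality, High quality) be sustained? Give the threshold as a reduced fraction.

8/47

Expected cooperation value is 49 + p·49 + p²·49 + … = 49/(1−p); deviation gives 57 + p·10/(1−p).
49 ≥ 57(1−p) + 10p ⇒ 47p ≥ 8 ⇒ p ≥ 8/47.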